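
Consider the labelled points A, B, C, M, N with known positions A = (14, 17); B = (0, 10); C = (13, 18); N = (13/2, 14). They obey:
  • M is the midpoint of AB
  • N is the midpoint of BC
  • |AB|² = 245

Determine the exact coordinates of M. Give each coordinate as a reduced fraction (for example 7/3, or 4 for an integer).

M = (7, 27/2)

1. M_x = 7  [2·M = A+B = (14, 17)+(0, 10)]
2. M_y = 27/2  [2·M = A+B = (14, 17)+(0, 10)]
   so M = (7, 27/2)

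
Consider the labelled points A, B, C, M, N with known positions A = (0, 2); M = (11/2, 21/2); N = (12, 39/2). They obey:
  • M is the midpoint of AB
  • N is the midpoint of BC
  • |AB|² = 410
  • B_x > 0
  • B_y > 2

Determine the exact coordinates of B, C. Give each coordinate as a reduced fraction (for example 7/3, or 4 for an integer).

B = (11, 19)
C = (13, 20)

1. B_x = 11  [B = 2·M−A = 2·(11/2, 21/2)−(0, 2)]
2. B_y = 19  [B = 2·M−A = 2·(11/2, 21/2)−(0, 2)]
   so B = (11, 19)
3. C_x = 13  [C = 2·N−B = 2·(12, 39/2)−(11, 19)]
4. C_y = 20  [C = 2·N−B = 2·(12, 39/2)−(11, 19)]
   so C = (13, 20)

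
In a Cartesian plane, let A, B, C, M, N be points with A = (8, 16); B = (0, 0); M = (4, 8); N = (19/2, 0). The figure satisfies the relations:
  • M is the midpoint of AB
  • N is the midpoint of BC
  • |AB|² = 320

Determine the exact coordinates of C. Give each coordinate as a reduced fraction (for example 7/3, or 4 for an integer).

1. C_x = 19  [C = 2·N−B = 2·(19/2, 0)−(0, 0)]
2. C_y = 0  [C = 2·N−B = 2·(19/2, 0)−(0, 0)]
   so C = (19, 0)

C = (19, 0)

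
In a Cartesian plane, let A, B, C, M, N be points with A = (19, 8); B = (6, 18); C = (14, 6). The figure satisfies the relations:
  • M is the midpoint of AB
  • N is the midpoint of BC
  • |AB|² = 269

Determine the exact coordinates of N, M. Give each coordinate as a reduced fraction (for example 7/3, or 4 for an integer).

N = (10, 12)
M = (25/2, 13)

1. M_x = 25/2  [2·M = A+B = (19, 8)+(6, 18)]
2. M_y = 13  [2·M = A+B = (19, 8)+(6, 18)]
   so M = (25/2, 13)
3. N_x = 10  [2·N = B+C = (6, 18)+(14, 6)]
4. N_y = 12  [2·N = B+C = (6, 18)+(14, 6)]
   so N = (10, 12)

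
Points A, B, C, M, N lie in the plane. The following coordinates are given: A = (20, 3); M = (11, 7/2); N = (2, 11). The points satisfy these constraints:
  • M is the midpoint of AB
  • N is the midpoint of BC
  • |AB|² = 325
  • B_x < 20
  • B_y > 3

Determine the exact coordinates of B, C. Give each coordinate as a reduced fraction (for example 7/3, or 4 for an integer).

B = (2, 4)
C = (2, 18)

1. B_x = 2  [B = 2·M−A = 2·(11, 7/2)−(20, 3)]
2. B_y = 4  [B = 2·M−A = 2·(11, 7/2)−(20, 3)]
   so B = (2, 4)
3. C_x = 2  [C = 2·N−B = 2·(2, 11)−(2, 4)]
4. C_y = 18  [C = 2·N−B = 2·(2, 11)−(2, 4)]
   so C = (2, 18)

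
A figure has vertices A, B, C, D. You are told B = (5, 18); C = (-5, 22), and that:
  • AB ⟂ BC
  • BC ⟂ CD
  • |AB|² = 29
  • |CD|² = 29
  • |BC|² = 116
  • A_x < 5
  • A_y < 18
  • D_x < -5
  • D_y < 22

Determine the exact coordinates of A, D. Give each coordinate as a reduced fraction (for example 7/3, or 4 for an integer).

A = (3, 13)
D = (-7, 17)

1. A_x = 3  [[AB ⟂ BC ⇒ 10x-4y+22=0] ∩ [|A−(5, 18)|²=29]]
2. A_y = 13  [[AB ⟂ BC ⇒ 10x-4y+22=0] ∩ [|A−(5, 18)|²=29]]
   so A = (3, 13)
3. D_x = -7  [[BC ⟂ CD ⇒ -10x+4y-138=0] ∩ [|D−(-5, 22)|²=29]]
4. D_y = 17  [[BC ⟂ CD ⇒ -10x+4y-138=0] ∩ [|D−(-5, 22)|²=29]]
   so D = (-7, 17)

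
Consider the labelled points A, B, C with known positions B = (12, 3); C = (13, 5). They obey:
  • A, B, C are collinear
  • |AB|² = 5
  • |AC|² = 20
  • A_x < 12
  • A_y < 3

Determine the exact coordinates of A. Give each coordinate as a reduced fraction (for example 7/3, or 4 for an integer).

1. A_x = 11  [[A, B, C are collinear ⇒ -2x+1y+21=0] ∩ [|A−(12, 3)|²=5]]
2. A_y = 1  [[A, B, C are collinear ⇒ -2x+1y+21=0] ∩ [|A−(12, 3)|²=5]]
   so A = (11, 1)

A = (11, 1)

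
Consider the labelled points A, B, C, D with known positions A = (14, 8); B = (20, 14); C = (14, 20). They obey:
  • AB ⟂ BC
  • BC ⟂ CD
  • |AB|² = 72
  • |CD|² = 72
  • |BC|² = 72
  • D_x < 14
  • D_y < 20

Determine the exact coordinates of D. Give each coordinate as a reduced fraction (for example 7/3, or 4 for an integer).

D = (8, 14)

1. D_x = 8  [[BC ⟂ CD ⇒ -6x+6y-36=0] ∩ [|D−(14, 20)|²=72]]
2. D_y = 14  [[BC ⟂ CD ⇒ -6x+6y-36=0] ∩ [|D−(14, 20)|²=72]]
   so D = (8, 14)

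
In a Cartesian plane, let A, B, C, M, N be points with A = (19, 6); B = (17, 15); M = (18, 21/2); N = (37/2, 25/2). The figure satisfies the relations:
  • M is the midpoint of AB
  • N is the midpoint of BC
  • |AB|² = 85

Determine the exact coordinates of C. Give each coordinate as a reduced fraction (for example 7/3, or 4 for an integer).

C = (20, 10)

1. C_x = 20  [C = 2·N−B = 2·(37/2, 25/2)−(17, 15)]
2. C_y = 10  [C = 2·N−B = 2·(37/2, 25/2)−(17, 15)]
   so C = (20, 10)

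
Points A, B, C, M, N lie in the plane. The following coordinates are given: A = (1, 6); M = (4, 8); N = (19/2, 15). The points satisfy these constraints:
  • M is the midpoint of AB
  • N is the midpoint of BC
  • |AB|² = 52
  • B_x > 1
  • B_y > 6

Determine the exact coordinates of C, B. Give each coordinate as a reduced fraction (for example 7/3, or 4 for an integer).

1. B_x = 7  [B = 2·M−A = 2·(4, 8)−(1, 6)]
2. B_y = 10  [B = 2·M−A = 2·(4, 8)−(1, 6)]
   so B = (7, 10)
3. C_x = 12  [C = 2·N−B = 2·(19/2, 15)−(7, 10)]
4. C_y = 20  [C = 2·N−B = 2·(19/2, 15)−(7, 10)]
   so C = (12, 20)

C = (12, 20)
B = (7, 10)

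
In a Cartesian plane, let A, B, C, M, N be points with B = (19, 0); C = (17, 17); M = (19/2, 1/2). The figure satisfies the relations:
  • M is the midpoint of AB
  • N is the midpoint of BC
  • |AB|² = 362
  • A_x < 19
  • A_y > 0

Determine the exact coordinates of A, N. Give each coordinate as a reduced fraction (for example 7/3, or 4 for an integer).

1. A_x = 0  [A = 2·M−B = 2·(19/2, 1/2)−(19, 0)]
2. A_y = 1  [A = 2·M−B = 2·(19/2, 1/2)−(19, 0)]
   so A = (0, 1)
3. N_x = 18  [2·N = B+C = (19, 0)+(17, 17)]
4. N_y = 17/2  [2·N = B+C = (19, 0)+(17, 17)]
   so N = (18, 17/2)

A = (0, 1)
N = (18, 17/2)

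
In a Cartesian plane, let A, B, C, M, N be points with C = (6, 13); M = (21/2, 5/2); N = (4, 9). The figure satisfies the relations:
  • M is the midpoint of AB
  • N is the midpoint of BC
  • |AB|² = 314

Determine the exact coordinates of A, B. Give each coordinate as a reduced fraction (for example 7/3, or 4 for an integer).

1. B_x = 2  [B = 2·N−C = 2·(4, 9)−(6, 13)]
2. B_y = 5  [B = 2·N−C = 2·(4, 9)−(6, 13)]
   so B = (2, 5)
3. A_x = 19  [A = 2·M−B = 2·(21/2, 5/2)−(2, 5)]
4. A_y = 0  [A = 2·M−B = 2·(21/2, 5/2)−(2, 5)]
   so A = (19, 0)

A = (19, 0)
B = (2, 5)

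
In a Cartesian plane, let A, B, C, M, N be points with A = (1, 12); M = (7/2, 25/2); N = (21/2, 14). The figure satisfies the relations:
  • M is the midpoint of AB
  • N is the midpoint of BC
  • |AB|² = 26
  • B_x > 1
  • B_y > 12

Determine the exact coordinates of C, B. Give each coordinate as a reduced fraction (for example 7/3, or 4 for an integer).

C = (15, 15)
B = (6, 13)

1. B_x = 6  [B = 2·M−A = 2·(7/2, 25/2)−(1, 12)]
2. B_y = 13  [B = 2·M−A = 2·(7/2, 25/2)−(1, 12)]
   so B = (6, 13)
3. C_x = 15  [C = 2·N−B = 2·(21/2, 14)−(6, 13)]
4. C_y = 15  [C = 2·N−B = 2·(21/2, 14)−(6, 13)]
   so C = (15, 15)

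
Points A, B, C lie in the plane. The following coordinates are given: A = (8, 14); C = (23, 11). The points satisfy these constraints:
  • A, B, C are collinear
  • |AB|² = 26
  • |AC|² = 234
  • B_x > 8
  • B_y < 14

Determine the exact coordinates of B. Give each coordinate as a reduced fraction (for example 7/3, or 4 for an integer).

1. B_x = 13  [[A, B, C are collinear ⇒ -3x-15y+234=0] ∩ [|B−(8, 14)|²=26]]
2. B_y = 13  [[A, B, C are collinear ⇒ -3x-15y+234=0] ∩ [|B−(8, 14)|²=26]]
   so B = (13, 13)

B = (13, 13)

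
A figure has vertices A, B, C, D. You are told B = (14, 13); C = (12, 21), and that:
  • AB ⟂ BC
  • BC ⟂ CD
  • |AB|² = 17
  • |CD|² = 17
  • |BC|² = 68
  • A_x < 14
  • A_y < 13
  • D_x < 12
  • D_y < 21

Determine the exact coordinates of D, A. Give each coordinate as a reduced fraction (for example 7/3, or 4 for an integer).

1. D_x = 8  [[BC ⟂ CD ⇒ -2x+8y-144=0] ∩ [|D−(12, 21)|²=17]]
2. D_y = 20  [[BC ⟂ CD ⇒ -2x+8y-144=0] ∩ [|D−(12, 21)|²=17]]
   so D = (8, 20)
3. A_x = 10  [[AB ⟂ BC ⇒ 2x-8y+76=0] ∩ [|A−(14, 13)|²=17]]
4. A_y = 12  [[AB ⟂ BC ⇒ 2x-8y+76=0] ∩ [|A−(14, 13)|²=17]]
   so A = (10, 12)

D = (8, 20)
A = (10, 12)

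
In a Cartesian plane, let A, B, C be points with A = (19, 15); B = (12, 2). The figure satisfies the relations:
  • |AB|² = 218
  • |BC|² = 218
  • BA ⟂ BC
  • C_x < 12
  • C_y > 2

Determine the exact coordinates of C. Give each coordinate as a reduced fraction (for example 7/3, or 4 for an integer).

C = (-1, 9)

1. C_x = -1  [[BA ⟂ BC ⇒ 7x+13y-110=0] ∩ [|C−(12, 2)|²=218]]
2. C_y = 9  [[BA ⟂ BC ⇒ 7x+13y-110=0] ∩ [|C−(12, 2)|²=218]]
   so C = (-1, 9)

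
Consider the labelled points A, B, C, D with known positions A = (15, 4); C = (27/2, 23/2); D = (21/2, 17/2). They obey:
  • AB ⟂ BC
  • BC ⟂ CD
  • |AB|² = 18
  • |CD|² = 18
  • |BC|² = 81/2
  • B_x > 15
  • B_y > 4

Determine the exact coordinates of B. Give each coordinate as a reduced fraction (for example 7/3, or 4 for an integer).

1. B_x = 18  [[BC ⟂ CD ⇒ 3x+3y-75=0] ∩ [|B−(15, 4)|²=18]]
2. B_y = 7  [[BC ⟂ CD ⇒ 3x+3y-75=0] ∩ [|B−(15, 4)|²=18]]
   so B = (18, 7)

B = (18, 7)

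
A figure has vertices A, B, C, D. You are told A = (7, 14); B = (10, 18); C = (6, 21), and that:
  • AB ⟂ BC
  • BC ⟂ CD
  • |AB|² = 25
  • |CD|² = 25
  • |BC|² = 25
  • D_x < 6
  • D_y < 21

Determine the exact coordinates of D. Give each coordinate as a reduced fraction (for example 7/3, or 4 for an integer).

D = (3, 17)

1. D_x = 3  [[BC ⟂ CD ⇒ -4x+3y-39=0] ∩ [|D−(6, 21)|²=25]]
2. D_y = 17  [[BC ⟂ CD ⇒ -4x+3y-39=0] ∩ [|D−(6, 21)|²=25]]
   so D = (3, 17)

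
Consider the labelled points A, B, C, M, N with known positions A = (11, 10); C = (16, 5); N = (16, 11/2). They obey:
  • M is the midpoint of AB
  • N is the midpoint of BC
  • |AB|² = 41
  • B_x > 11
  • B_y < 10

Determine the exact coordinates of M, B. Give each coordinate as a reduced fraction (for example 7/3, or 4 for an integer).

M = (27/2, 8)
B = (16, 6)

1. B_x = 16  [B = 2·N−C = 2·(16, 11/2)−(16, 5)]
2. B_y = 6  [B = 2·N−C = 2·(16, 11/2)−(16, 5)]
   so B = (16, 6)
3. M_x = 27/2  [2·M = A+B = (11, 10)+(16, 6)]
4. M_y = 8  [2·M = A+B = (11, 10)+(16, 6)]
   so M = (27/2, 8)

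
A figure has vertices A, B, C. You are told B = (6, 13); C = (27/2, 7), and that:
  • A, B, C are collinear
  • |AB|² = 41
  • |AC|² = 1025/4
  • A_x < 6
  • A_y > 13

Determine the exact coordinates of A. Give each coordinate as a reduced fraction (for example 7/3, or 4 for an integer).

1. A_x = 1  [[A, B, C are collinear ⇒ 6x+15/2y-267/2=0] ∩ [|A−(6, 13)|²=41]]
2. A_y = 17  [[A, B, C are collinear ⇒ 6x+15/2y-267/2=0] ∩ [|A−(6, 13)|²=41]]
   so A = (1, 17)

A = (1, 17)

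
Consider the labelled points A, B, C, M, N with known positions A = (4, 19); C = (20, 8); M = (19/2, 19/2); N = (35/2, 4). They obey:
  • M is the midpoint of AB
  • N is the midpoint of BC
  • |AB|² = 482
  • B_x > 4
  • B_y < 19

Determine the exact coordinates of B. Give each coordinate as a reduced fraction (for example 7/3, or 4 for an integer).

1. B_x = 15  [B = 2·M−A = 2·(19/2, 19/2)−(4, 19)]
2. B_y = 0  [B = 2·M−A = 2·(19/2, 19/2)−(4, 19)]
   so B = (15, 0)

B = (15, 0)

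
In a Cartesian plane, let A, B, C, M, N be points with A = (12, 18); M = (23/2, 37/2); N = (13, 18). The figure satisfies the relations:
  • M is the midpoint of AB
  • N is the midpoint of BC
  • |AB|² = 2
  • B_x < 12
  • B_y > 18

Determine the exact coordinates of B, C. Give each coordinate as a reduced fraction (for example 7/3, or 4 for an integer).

B = (11, 19)
C = (15, 17)

1. B_x = 11  [B = 2·M−A = 2·(23/2, 37/2)−(12, 18)]
2. B_y = 19  [B = 2·M−A = 2·(23/2, 37/2)−(12, 18)]
   so B = (11, 19)
3. C_x = 15  [C = 2·N−B = 2·(13, 18)−(11, 19)]
4. C_y = 17  [C = 2·N−B = 2·(13, 18)−(11, 19)]
   so C = (15, 17)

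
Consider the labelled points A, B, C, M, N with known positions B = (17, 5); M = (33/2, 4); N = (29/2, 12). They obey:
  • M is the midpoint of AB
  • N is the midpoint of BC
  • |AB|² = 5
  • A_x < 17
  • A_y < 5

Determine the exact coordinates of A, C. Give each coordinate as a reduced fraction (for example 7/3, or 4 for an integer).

1. A_x = 16  [A = 2·M−B = 2·(33/2, 4)−(17, 5)]
2. A_y = 3  [A = 2·M−B = 2·(33/2, 4)−(17, 5)]
   so A = (16, 3)
3. C_x = 12  [C = 2·N−B = 2·(29/2, 12)−(17, 5)]
4. C_y = 19  [C = 2·N−B = 2·(29/2, 12)−(17, 5)]
   so C = (12, 19)

A = (16, 3)
C = (12, 19)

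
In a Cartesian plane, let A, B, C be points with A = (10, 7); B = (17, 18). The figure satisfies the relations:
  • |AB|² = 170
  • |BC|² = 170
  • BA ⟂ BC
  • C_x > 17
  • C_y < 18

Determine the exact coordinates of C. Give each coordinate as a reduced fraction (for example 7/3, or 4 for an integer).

1. C_x = 28  [[BA ⟂ BC ⇒ -7x-11y+317=0] ∩ [|C−(17, 18)|²=170]]
2. C_y = 11  [[BA ⟂ BC ⇒ -7x-11y+317=0] ∩ [|C−(17, 18)|²=170]]
   so C = (28, 11)

C = (28, 11)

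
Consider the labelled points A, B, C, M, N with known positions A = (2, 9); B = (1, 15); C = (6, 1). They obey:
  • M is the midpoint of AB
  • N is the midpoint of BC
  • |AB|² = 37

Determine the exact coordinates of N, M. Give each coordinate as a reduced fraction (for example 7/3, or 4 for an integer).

N = (7/2, 8)
M = (3/2, 12)

1. M_x = 3/2  [2·M = A+B = (2, 9)+(1, 15)]
2. M_y = 12  [2·M = A+B = (2, 9)+(1, 15)]
   so M = (3/2, 12)
3. N_x = 7/2  [2·N = B+C = (1, 15)+(6, 1)]
4. N_y = 8  [2·N = B+C = (1, 15)+(6, 1)]
   so N = (7/2, 8)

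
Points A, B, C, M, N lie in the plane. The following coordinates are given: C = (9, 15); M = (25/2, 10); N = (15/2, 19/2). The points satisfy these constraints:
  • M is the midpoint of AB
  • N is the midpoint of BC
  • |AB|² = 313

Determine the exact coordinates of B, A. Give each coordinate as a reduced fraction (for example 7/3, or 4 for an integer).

1. B_x = 6  [B = 2·N−C = 2·(15/2, 19/2)−(9, 15)]
2. B_y = 4  [B = 2·N−C = 2·(15/2, 19/2)−(9, 15)]
   so B = (6, 4)
3. A_x = 19  [A = 2·M−B = 2·(25/2, 10)−(6, 4)]
4. A_y = 16  [A = 2·M−B = 2·(25/2, 10)−(6, 4)]
   so A = (19, 16)

B = (6, 4)
A = (19, 16)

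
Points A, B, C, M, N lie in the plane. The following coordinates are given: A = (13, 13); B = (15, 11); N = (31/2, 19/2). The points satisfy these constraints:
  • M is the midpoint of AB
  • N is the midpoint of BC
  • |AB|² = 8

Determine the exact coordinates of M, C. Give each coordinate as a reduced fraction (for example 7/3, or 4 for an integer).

M = (14, 12)
C = (16, 8)

1. M_x = 14  [2·M = A+B = (13, 13)+(15, 11)]
2. M_y = 12  [2·M = A+B = (13, 13)+(15, 11)]
   so M = (14, 12)
3. C_x = 16  [C = 2·N−B = 2·(31/2, 19/2)−(15, 11)]
4. C_y = 8  [C = 2·N−B = 2·(31/2, 19/2)−(15, 11)]
   so C = (16, 8)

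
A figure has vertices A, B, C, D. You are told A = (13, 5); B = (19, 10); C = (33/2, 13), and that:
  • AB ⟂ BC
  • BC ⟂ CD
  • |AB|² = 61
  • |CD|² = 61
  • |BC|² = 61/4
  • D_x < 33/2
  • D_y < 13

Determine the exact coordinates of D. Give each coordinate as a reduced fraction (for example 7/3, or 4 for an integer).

D = (21/2, 8)

1. D_x = 21/2  [[BC ⟂ CD ⇒ -5/2x+3y+9/4=0] ∩ [|D−(33/2, 13)|²=61]]
2. D_y = 8  [[BC ⟂ CD ⇒ -5/2x+3y+9/4=0] ∩ [|D−(33/2, 13)|²=61]]
   so D = (21/2, 8)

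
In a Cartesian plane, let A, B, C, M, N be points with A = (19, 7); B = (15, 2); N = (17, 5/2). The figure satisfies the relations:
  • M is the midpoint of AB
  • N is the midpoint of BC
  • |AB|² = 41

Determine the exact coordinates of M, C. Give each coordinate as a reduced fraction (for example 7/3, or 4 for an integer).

1. M_x = 17  [2·M = A+B = (19, 7)+(15, 2)]
2. M_y = 9/2  [2·M = A+B = (19, 7)+(15, 2)]
   so M = (17, 9/2)
3. C_x = 19  [C = 2·N−B = 2·(17, 5/2)−(15, 2)]
4. C_y = 3  [C = 2·N−B = 2·(17, 5/2)−(15, 2)]
   so C = (19, 3)

M = (17, 9/2)
C = (19, 3)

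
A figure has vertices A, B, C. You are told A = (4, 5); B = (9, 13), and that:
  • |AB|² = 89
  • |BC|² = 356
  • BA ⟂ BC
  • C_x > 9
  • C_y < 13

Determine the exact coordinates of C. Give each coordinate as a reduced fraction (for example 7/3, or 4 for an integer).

1. C_x = 25  [[BA ⟂ BC ⇒ -5x-8y+149=0] ∩ [|C−(9, 13)|²=356]]
2. C_y = 3  [[BA ⟂ BC ⇒ -5x-8y+149=0] ∩ [|C−(9, 13)|²=356]]
   so C = (25, 3)

C = (25, 3)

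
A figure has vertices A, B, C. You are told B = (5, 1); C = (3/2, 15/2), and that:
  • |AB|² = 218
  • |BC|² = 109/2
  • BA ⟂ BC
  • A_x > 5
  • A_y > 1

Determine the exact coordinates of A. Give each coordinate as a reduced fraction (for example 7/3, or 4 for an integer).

1. A_x = 18  [[BA ⟂ BC ⇒ -7/2x+13/2y+11=0] ∩ [|A−(5, 1)|²=218]]
2. A_y = 8  [[BA ⟂ BC ⇒ -7/2x+13/2y+11=0] ∩ [|A−(5, 1)|²=218]]
   so A = (18, 8)

A = (18, 8)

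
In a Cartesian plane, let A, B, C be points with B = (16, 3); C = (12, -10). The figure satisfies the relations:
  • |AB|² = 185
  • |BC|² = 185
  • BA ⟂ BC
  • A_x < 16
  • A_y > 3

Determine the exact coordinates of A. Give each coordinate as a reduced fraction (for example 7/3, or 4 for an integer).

1. A_x = 3  [[BA ⟂ BC ⇒ -4x-13y+103=0] ∩ [|A−(16, 3)|²=185]]
2. A_y = 7  [[BA ⟂ BC ⇒ -4x-13y+103=0] ∩ [|A−(16, 3)|²=185]]
   so A = (3, 7)

A = (3, 7)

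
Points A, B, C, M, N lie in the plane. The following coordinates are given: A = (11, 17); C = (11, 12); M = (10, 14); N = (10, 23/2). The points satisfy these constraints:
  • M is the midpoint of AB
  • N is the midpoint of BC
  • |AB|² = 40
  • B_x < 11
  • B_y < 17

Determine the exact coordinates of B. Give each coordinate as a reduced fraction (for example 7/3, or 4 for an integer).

B = (9, 11)

1. B_x = 9  [B = 2·M−A = 2·(10, 14)−(11, 17)]
2. B_y = 11  [B = 2·M−A = 2·(10, 14)−(11, 17)]
   so B = (9, 11)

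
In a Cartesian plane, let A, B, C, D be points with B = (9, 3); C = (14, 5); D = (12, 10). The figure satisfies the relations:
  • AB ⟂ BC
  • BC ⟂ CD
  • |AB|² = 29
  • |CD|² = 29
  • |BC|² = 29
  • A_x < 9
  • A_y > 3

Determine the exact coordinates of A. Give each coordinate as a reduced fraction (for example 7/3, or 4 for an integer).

A = (7, 8)

1. A_x = 7  [[AB ⟂ BC ⇒ -5x-2y+51=0] ∩ [|A−(9, 3)|²=29]]
2. A_y = 8  [[AB ⟂ BC ⇒ -5x-2y+51=0] ∩ [|A−(9, 3)|²=29]]
   so A = (7, 8)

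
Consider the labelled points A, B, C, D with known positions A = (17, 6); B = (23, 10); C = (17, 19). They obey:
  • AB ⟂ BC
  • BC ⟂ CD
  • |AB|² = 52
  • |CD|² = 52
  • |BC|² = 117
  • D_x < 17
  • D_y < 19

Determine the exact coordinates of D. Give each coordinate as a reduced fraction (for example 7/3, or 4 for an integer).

D = (11, 15)

1. D_x = 11  [[BC ⟂ CD ⇒ -6x+9y-69=0] ∩ [|D−(17, 19)|²=52]]
2. D_y = 15  [[BC ⟂ CD ⇒ -6x+9y-69=0] ∩ [|D−(17, 19)|²=52]]
   so D = (11, 15)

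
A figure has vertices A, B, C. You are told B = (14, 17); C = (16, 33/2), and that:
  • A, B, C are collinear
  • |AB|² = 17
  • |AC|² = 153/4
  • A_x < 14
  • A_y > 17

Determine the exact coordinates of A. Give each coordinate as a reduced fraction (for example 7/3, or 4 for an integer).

A = (10, 18)

1. A_x = 10  [[A, B, C are collinear ⇒ 1/2x+2y-41=0] ∩ [|A−(14, 17)|²=17]]
2. A_y = 18  [[A, B, C are collinear ⇒ 1/2x+2y-41=0] ∩ [|A−(14, 17)|²=17]]
   so A = (10, 18)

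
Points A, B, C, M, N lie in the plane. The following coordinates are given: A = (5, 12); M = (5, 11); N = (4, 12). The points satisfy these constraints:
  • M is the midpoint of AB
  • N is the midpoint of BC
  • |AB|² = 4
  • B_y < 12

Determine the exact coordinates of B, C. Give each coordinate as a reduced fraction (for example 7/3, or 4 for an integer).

1. B_x = 5  [B = 2·M−A = 2·(5, 11)−(5, 12)]
2. B_y = 10  [B = 2·M−A = 2·(5, 11)−(5, 12)]
   so B = (5, 10)
3. C_x = 3  [C = 2·N−B = 2·(4, 12)−(5, 10)]
4. C_y = 14  [C = 2·N−B = 2·(4, 12)−(5, 10)]
   so C = (3, 14)

B = (5, 10)
C = (3, 14)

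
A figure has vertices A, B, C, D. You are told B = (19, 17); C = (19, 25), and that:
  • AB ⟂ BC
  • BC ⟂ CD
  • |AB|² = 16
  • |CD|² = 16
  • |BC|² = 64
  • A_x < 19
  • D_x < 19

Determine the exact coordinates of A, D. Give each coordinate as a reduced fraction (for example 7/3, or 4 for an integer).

A = (15, 17)
D = (15, 25)

1. A_x = 15  [[AB ⟂ BC ⇒ -8y+136=0] ∩ [|A−(19, 17)|²=16]]
2. A_y = 17  [[AB ⟂ BC ⇒ -8y+136=0] ∩ [|A−(19, 17)|²=16]]
   so A = (15, 17)
3. D_x = 15  [[BC ⟂ CD ⇒ 8y-200=0] ∩ [|D−(19, 25)|²=16]]
4. D_y = 25  [[BC ⟂ CD ⇒ 8y-200=0] ∩ [|D−(19, 25)|²=16]]
   so D = (15, 25)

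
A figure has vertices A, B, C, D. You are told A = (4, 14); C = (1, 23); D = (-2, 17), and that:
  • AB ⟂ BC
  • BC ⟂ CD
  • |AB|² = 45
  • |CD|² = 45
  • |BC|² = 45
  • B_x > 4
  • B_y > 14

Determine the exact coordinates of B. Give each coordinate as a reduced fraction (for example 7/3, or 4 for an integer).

B = (7, 20)

1. B_x = 7  [[BC ⟂ CD ⇒ 3x+6y-141=0] ∩ [|B−(4, 14)|²=45]]
2. B_y = 20  [[BC ⟂ CD ⇒ 3x+6y-141=0] ∩ [|B−(4, 14)|²=45]]
   so B = (7, 20)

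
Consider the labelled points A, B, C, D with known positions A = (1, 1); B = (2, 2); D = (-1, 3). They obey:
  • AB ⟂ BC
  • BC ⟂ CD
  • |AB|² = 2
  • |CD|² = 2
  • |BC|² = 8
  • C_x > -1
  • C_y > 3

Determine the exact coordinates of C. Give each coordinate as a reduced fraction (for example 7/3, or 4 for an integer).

C = (0, 4)

1. C_x = 0  [[AB ⟂ BC ⇒ 1x+1y-4=0] ∩ [|C−(-1, 3)|²=2]]
2. C_y = 4  [[AB ⟂ BC ⇒ 1x+1y-4=0] ∩ [|C−(-1, 3)|²=2]]
   so C = (0, 4)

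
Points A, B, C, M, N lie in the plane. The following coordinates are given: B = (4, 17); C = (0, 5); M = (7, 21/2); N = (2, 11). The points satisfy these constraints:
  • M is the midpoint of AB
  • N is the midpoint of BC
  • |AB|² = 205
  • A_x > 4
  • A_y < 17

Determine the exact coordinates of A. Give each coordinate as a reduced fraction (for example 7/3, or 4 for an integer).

A = (10, 4)

1. A_x = 10  [A = 2·M−B = 2·(7, 21/2)−(4, 17)]
2. A_y = 4  [A = 2·M−B = 2·(7, 21/2)−(4, 17)]
   so A = (10, 4)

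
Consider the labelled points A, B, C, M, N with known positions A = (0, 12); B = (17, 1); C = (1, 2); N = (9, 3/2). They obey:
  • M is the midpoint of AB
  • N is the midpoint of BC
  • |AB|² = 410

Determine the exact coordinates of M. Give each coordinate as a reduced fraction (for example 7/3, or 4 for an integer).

M = (17/2, 13/2)

1. M_x = 17/2  [2·M = A+B = (0, 12)+(17, 1)]
2. M_y = 13/2  [2·M = A+B = (0, 12)+(17, 1)]
   so M = (17/2, 13/2)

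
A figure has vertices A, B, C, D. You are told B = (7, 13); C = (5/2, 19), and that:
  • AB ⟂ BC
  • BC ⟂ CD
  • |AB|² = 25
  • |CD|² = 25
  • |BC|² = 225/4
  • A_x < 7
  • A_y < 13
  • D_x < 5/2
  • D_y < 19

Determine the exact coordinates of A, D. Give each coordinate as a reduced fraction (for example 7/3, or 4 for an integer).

A = (3, 10)
D = (-3/2, 16)

1. A_x = 3  [[AB ⟂ BC ⇒ 9/2x-6y+93/2=0] ∩ [|A−(7, 13)|²=25]]
2. A_y = 10  [[AB ⟂ BC ⇒ 9/2x-6y+93/2=0] ∩ [|A−(7, 13)|²=25]]
   so A = (3, 10)
3. D_x = -3/2  [[BC ⟂ CD ⇒ -9/2x+6y-411/4=0] ∩ [|D−(5/2, 19)|²=25]]
4. D_y = 16  [[BC ⟂ CD ⇒ -9/2x+6y-411/4=0] ∩ [|D−(5/2, 19)|²=25]]
   so D = (-3/2, 16)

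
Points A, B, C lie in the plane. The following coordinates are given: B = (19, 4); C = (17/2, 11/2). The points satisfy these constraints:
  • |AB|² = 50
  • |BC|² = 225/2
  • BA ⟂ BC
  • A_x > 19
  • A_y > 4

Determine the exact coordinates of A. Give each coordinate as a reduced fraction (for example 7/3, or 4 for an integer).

A = (20, 11)

1. A_x = 20  [[BA ⟂ BC ⇒ -21/2x+3/2y+387/2=0] ∩ [|A−(19, 4)|²=50]]
2. A_y = 11  [[BA ⟂ BC ⇒ -21/2x+3/2y+387/2=0] ∩ [|A−(19, 4)|²=50]]
   so A = (20, 11)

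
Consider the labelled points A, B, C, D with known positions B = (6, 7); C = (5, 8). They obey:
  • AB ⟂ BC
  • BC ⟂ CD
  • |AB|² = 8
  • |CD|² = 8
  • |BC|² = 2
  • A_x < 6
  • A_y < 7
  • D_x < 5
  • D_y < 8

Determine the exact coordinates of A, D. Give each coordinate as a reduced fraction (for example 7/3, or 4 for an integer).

1. A_x = 4  [[AB ⟂ BC ⇒ 1x-1y+1=0] ∩ [|A−(6, 7)|²=8]]
2. A_y = 5  [[AB ⟂ BC ⇒ 1x-1y+1=0] ∩ [|A−(6, 7)|²=8]]
   so A = (4, 5)
3. D_x = 3  [[BC ⟂ CD ⇒ -1x+1y-3=0] ∩ [|D−(5, 8)|²=8]]
4. D_y = 6  [[BC ⟂ CD ⇒ -1x+1y-3=0] ∩ [|D−(5, 8)|²=8]]
   so D = (3, 6)

A = (4, 5)
D = (3, 6)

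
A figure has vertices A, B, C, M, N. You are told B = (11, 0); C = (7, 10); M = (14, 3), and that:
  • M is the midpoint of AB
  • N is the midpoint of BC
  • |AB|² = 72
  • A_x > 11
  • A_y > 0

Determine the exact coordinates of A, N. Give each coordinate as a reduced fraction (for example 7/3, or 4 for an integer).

A = (17, 6)
N = (9, 5)

1. A_x = 17  [A = 2·M−B = 2·(14, 3)−(11, 0)]
2. A_y = 6  [A = 2·M−B = 2·(14, 3)−(11, 0)]
   so A = (17, 6)
3. N_x = 9  [2·N = B+C = (11, 0)+(7, 10)]
4. N_y = 5  [2·N = B+C = (11, 0)+(7, 10)]
   so N = (9, 5)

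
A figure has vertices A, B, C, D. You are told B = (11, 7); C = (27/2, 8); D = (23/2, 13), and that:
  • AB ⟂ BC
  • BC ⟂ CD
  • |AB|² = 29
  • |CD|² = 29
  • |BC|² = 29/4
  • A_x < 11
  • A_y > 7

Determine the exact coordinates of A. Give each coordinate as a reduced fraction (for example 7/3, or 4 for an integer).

1. A_x = 9  [[AB ⟂ BC ⇒ -5/2x-1y+69/2=0] ∩ [|A−(11, 7)|²=29]]
2. A_y = 12  [[AB ⟂ BC ⇒ -5/2x-1y+69/2=0] ∩ [|A−(11, 7)|²=29]]
   so A = (9, 12)

A = (9, 12)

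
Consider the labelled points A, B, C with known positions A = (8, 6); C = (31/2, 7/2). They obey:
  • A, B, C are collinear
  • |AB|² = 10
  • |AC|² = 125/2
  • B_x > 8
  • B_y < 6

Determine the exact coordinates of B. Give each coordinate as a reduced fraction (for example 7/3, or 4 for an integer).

1. B_x = 11  [[A, B, C are collinear ⇒ -5/2x-15/2y+65=0] ∩ [|B−(8, 6)|²=10]]
2. B_y = 5  [[A, B, C are collinear ⇒ -5/2x-15/2y+65=0] ∩ [|B−(8, 6)|²=10]]
   so B = (11, 5)

B = (11, 5)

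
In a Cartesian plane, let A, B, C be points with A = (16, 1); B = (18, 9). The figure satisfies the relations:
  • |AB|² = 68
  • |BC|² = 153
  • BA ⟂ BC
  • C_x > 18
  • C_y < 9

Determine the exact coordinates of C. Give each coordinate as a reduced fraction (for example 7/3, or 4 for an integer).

C = (30, 6)

1. C_x = 30  [[BA ⟂ BC ⇒ -2x-8y+108=0] ∩ [|C−(18, 9)|²=153]]
2. C_y = 6  [[BA ⟂ BC ⇒ -2x-8y+108=0] ∩ [|C−(18, 9)|²=153]]
   so C = (30, 6)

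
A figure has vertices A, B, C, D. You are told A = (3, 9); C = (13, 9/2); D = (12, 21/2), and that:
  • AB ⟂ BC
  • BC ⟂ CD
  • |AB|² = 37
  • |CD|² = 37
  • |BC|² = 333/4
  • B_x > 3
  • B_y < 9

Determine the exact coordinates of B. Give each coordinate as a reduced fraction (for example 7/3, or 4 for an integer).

1. B_x = 4  [[BC ⟂ CD ⇒ 1x-6y+14=0] ∩ [|B−(3, 9)|²=37]]
2. B_y = 3  [[BC ⟂ CD ⇒ 1x-6y+14=0] ∩ [|B−(3, 9)|²=37]]
   so B = (4, 3)

B = (4, 3)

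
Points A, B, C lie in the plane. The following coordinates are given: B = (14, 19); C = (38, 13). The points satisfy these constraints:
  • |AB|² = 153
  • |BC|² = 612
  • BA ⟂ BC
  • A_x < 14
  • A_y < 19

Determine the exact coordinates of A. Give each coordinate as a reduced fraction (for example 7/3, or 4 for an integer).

1. A_x = 11  [[BA ⟂ BC ⇒ 24x-6y-222=0] ∩ [|A−(14, 19)|²=153]]
2. A_y = 7  [[BA ⟂ BC ⇒ 24x-6y-222=0] ∩ [|A−(14, 19)|²=153]]
   so A = (11, 7)

A = (11, 7)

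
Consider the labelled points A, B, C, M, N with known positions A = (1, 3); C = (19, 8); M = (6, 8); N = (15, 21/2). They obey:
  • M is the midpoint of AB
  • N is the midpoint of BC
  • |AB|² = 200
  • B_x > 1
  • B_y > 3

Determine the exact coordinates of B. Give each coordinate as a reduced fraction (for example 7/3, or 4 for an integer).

1. B_x = 11  [B = 2·M−A = 2·(6, 8)−(1, 3)]
2. B_y = 13  [B = 2·M−A = 2·(6, 8)−(1, 3)]
   so B = (11, 13)

B = (11, 13)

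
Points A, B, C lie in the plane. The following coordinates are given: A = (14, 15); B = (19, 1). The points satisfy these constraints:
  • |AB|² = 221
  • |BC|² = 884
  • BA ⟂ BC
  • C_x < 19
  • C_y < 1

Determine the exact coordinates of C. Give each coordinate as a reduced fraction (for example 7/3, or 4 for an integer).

1. C_x = -9  [[BA ⟂ BC ⇒ -5x+14y+81=0] ∩ [|C−(19, 1)|²=884]]
2. C_y = -9  [[BA ⟂ BC ⇒ -5x+14y+81=0] ∩ [|C−(19, 1)|²=884]]
   so C = (-9, -9)

C = (-9, -9)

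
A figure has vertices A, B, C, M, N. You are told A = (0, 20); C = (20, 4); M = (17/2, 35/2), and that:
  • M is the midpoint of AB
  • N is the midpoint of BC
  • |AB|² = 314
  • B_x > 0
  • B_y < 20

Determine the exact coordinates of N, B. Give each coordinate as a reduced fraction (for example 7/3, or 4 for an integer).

1. B_x = 17  [B = 2·M−A = 2·(17/2, 35/2)−(0, 20)]
2. B_y = 15  [B = 2·M−A = 2·(17/2, 35/2)−(0, 20)]
   so B = (17, 15)
3. N_x = 37/2  [2·N = B+C = (17, 15)+(20, 4)]
4. N_y = 19/2  [2·N = B+C = (17, 15)+(20, 4)]
   so N = (37/2, 19/2)

N = (37/2, 19/2)
B = (17, 15)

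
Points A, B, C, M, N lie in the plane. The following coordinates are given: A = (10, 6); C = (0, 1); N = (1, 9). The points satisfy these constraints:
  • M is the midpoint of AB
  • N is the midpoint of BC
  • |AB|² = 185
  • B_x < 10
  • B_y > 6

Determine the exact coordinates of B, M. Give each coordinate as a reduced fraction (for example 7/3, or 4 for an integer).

B = (2, 17)
M = (6, 23/2)

1. B_x = 2  [B = 2·N−C = 2·(1, 9)−(0, 1)]
2. B_y = 17  [B = 2·N−C = 2·(1, 9)−(0, 1)]
   so B = (2, 17)
3. M_x = 6  [2·M = A+B = (10, 6)+(2, 17)]
4. M_y = 23/2  [2·M = A+B = (10, 6)+(2, 17)]
   so M = (6, 23/2)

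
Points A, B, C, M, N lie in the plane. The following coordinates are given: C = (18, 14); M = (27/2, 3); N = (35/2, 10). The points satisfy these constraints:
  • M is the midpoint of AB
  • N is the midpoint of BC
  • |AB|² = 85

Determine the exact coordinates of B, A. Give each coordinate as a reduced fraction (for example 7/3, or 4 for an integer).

1. B_x = 17  [B = 2·N−C = 2·(35/2, 10)−(18, 14)]
2. B_y = 6  [B = 2·N−C = 2·(35/2, 10)−(18, 14)]
   so B = (17, 6)
3. A_x = 10  [A = 2·M−B = 2·(27/2, 3)−(17, 6)]
4. A_y = 0  [A = 2·M−B = 2·(27/2, 3)−(17, 6)]
   so A = (10, 0)

B = (17, 6)
A = (10, 0)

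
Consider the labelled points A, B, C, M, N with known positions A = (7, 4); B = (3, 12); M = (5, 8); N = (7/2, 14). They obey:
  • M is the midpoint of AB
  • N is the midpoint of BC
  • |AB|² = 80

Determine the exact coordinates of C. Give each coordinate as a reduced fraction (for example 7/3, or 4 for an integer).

1. C_x = 4  [C = 2·N−B = 2·(7/2, 14)−(3, 12)]
2. C_y = 16  [C = 2·N−B = 2·(7/2, 14)−(3, 12)]
   so C = (4, 16)

C = (4, 16)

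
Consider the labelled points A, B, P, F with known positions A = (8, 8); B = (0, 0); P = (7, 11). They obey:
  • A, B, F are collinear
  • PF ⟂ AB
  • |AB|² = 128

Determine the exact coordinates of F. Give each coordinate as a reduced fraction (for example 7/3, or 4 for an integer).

F = (9, 9)

1. F_x = 9  [[A, B, F are collinear ⇒ 8x-8y=0] ∩ [PF ⟂ AB ⇒ -8x-8y+144=0]]
2. F_y = 9  [[A, B, F are collinear ⇒ 8x-8y=0] ∩ [PF ⟂ AB ⇒ -8x-8y+144=0]]
   so F = (9, 9)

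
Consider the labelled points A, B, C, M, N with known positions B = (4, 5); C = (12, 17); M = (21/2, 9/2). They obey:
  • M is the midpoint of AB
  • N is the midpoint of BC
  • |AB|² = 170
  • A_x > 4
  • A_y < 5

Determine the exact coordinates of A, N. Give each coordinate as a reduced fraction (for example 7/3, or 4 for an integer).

A = (17, 4)
N = (8, 11)

1. A_x = 17  [A = 2·M−B = 2·(21/2, 9/2)−(4, 5)]
2. A_y = 4  [A = 2·M−B = 2·(21/2, 9/2)−(4, 5)]
   so A = (17, 4)
3. N_x = 8  [2·N = B+C = (4, 5)+(12, 17)]
4. N_y = 11  [2·N = B+C = (4, 5)+(12, 17)]
   so N = (8, 11)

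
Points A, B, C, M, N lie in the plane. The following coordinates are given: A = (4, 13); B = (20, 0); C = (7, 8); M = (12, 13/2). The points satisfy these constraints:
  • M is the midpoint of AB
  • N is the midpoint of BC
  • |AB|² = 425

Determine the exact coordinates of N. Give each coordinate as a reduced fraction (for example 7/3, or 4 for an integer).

1. N_x = 27/2  [2·N = B+C = (20, 0)+(7, 8)]
2. N_y = 4  [2·N = B+C = (20, 0)+(7, 8)]
   so N = (27/2, 4)

N = (27/2, 4)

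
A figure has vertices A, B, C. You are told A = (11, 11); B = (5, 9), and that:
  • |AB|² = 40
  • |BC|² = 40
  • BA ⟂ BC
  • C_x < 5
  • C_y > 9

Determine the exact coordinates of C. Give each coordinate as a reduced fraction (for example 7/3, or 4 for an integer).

1. C_x = 3  [[BA ⟂ BC ⇒ 6x+2y-48=0] ∩ [|C−(5, 9)|²=40]]
2. C_y = 15  [[BA ⟂ BC ⇒ 6x+2y-48=0] ∩ [|C−(5, 9)|²=40]]
   so C = (3, 15)

C = (3, 15)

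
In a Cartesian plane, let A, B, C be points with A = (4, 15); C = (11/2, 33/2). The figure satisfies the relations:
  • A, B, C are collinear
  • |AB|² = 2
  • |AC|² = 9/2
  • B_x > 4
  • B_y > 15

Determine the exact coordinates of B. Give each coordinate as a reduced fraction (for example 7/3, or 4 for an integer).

1. B_x = 5  [[A, B, C are collinear ⇒ 3/2x-3/2y+33/2=0] ∩ [|B−(4, 15)|²=2]]
2. B_y = 16  [[A, B, C are collinear ⇒ 3/2x-3/2y+33/2=0] ∩ [|B−(4, 15)|²=2]]
   so B = (5, 16)

B = (5, 16)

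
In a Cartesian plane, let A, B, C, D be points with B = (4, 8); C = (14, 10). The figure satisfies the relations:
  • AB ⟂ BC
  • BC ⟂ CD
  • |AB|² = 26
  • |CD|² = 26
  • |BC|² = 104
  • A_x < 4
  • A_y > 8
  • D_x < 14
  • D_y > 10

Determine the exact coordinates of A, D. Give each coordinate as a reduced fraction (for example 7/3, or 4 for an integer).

1. A_x = 3  [[AB ⟂ BC ⇒ -10x-2y+56=0] ∩ [|A−(4, 8)|²=26]]
2. A_y = 13  [[AB ⟂ BC ⇒ -10x-2y+56=0] ∩ [|A−(4, 8)|²=26]]
   so A = (3, 13)
3. D_x = 13  [[BC ⟂ CD ⇒ 10x+2y-160=0] ∩ [|D−(14, 10)|²=26]]
4. D_y = 15  [[BC ⟂ CD ⇒ 10x+2y-160=0] ∩ [|D−(14, 10)|²=26]]
   so D = (13, 15)

A = (3, 13)
D = (13, 15)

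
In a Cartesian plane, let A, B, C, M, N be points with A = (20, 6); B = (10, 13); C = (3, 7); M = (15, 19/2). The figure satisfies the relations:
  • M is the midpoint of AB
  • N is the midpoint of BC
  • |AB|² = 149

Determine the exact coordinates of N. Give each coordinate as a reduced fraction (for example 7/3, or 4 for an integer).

N = (13/2, 10)

1. N_x = 13/2  [2·N = B+C = (10, 13)+(3, 7)]
2. N_y = 10  [2·N = B+C = (10, 13)+(3, 7)]
   so N = (13/2, 10)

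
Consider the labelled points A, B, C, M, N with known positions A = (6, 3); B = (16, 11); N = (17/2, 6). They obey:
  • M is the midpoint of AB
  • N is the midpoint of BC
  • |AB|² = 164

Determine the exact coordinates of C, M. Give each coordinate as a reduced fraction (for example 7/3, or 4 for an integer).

1. M_x = 11  [2·M = A+B = (6, 3)+(16, 11)]
2. M_y = 7  [2·M = A+B = (6, 3)+(16, 11)]
   so M = (11, 7)
3. C_x = 1  [C = 2·N−B = 2·(17/2, 6)−(16, 11)]
4. C_y = 1  [C = 2·N−B = 2·(17/2, 6)−(16, 11)]
   so C = (1, 1)

C = (1, 1)
M = (11, 7)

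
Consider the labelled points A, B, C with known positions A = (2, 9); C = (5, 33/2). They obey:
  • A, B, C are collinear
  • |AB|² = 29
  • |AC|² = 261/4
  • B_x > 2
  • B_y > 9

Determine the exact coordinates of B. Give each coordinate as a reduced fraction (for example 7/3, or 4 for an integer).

1. B_x = 4  [[A, B, C are collinear ⇒ 15/2x-3y+12=0] ∩ [|B−(2, 9)|²=29]]
2. B_y = 14  [[A, B, C are collinear ⇒ 15/2x-3y+12=0] ∩ [|B−(2, 9)|²=29]]
   so B = (4, 14)

B = (4, 14)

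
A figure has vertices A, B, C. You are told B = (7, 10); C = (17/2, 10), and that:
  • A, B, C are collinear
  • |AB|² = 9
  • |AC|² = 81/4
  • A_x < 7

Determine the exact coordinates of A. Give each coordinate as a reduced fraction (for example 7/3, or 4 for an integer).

A = (4, 10)

1. A_x = 4  [[A, B, C are collinear ⇒ 3/2y-15=0] ∩ [|A−(7, 10)|²=9]]
2. A_y = 10  [[A, B, C are collinear ⇒ 3/2y-15=0] ∩ [|A−(7, 10)|²=9]]
   so A = (4, 10)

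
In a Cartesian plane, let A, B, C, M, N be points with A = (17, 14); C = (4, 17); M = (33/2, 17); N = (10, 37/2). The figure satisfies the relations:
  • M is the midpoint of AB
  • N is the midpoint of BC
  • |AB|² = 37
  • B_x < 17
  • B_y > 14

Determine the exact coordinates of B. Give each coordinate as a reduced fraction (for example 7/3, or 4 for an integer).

1. B_x = 16  [B = 2·M−A = 2·(33/2, 17)−(17, 14)]
2. B_y = 20  [B = 2·M−A = 2·(33/2, 17)−(17, 14)]
   so B = (16, 20)

B = (16, 20)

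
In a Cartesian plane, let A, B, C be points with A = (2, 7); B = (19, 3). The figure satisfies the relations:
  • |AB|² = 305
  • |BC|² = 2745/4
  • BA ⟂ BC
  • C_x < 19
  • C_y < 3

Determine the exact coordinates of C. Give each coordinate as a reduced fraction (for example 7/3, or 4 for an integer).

C = (13, -45/2)

1. C_x = 13  [[BA ⟂ BC ⇒ -17x+4y+311=0] ∩ [|C−(19, 3)|²=2745/4]]
2. C_y = -45/2  [[BA ⟂ BC ⇒ -17x+4y+311=0] ∩ [|C−(19, 3)|²=2745/4]]
   so C = (13, -45/2)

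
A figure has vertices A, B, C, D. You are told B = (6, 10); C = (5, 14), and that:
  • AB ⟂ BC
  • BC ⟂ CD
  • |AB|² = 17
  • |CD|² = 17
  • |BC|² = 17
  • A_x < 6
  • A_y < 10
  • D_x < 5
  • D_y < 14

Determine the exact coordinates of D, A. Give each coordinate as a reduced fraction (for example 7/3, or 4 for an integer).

1. D_x = 1  [[BC ⟂ CD ⇒ -1x+4y-51=0] ∩ [|D−(5, 14)|²=17]]
2. D_y = 13  [[BC ⟂ CD ⇒ -1x+4y-51=0] ∩ [|D−(5, 14)|²=17]]
   so D = (1, 13)
3. A_x = 2  [[AB ⟂ BC ⇒ 1x-4y+34=0] ∩ [|A−(6, 10)|²=17]]
4. A_y = 9  [[AB ⟂ BC ⇒ 1x-4y+34=0] ∩ [|A−(6, 10)|²=17]]
   so A = (2, 9)

D = (1, 13)
A = (2, 9)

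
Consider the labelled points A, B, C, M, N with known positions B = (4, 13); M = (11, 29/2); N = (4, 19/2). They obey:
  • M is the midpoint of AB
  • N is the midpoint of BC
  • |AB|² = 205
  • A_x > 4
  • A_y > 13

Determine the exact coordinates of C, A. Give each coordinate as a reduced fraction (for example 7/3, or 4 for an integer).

1. A_x = 18  [A = 2·M−B = 2·(11, 29/2)−(4, 13)]
2. A_y = 16  [A = 2·M−B = 2·(11, 29/2)−(4, 13)]
   so A = (18, 16)
3. C_x = 4  [C = 2·N−B = 2·(4, 19/2)−(4, 13)]
4. C_y = 6  [C = 2·N−B = 2·(4, 19/2)−(4, 13)]
   so C = (4, 6)

C = (4, 6)
A = (18, 16)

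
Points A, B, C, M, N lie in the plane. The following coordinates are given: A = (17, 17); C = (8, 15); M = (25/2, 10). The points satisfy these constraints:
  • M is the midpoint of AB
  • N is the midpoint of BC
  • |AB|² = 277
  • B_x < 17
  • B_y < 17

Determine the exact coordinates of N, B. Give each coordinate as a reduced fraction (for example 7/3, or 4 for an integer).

1. B_x = 8  [B = 2·M−A = 2·(25/2, 10)−(17, 17)]
2. B_y = 3  [B = 2·M−A = 2·(25/2, 10)−(17, 17)]
   so B = (8, 3)
3. N_x = 8  [2·N = B+C = (8, 3)+(8, 15)]
4. N_y = 9  [2·N = B+C = (8, 3)+(8, 15)]
   so N = (8, 9)

N = (8, 9)
B = (8, 3)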